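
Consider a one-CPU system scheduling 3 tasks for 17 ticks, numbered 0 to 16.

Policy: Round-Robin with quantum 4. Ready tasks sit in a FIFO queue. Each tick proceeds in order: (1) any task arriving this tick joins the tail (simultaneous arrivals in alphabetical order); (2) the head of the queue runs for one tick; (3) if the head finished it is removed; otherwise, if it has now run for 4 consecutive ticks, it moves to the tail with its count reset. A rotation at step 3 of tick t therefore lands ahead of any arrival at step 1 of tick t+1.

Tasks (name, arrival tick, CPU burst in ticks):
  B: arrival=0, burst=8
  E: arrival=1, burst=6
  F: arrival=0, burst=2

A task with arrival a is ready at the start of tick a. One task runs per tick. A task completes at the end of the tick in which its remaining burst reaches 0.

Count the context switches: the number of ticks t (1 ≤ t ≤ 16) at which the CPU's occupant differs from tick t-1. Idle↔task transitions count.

t=0: queue=[B,F] q_used=0 → run B
t=1: queue=[B,F,E] q_used=1 → run B
t=2: queue=[B,F,E] q_used=2 → run B
t=3: queue=[B,F,E] q_used=3 → run B
t=4: queue=[F,E,B] q_used=0 → run F
t=5: queue=[F,E,B] q_used=1 → run F
t=6: queue=[E,B] q_used=0 → run E
t=7: queue=[E,B] q_used=1 → run E
t=8: queue=[E,B] q_used=2 → run E
t=9: queue=[E,B] q_used=3 → run E
t=10: queue=[B,E] q_used=0 → run B
t=11: queue=[B,E] q_used=1 → run B
t=12: queue=[B,E] q_used=2 → run B
t=13: queue=[B,E] q_used=3 → run B
t=14: queue=[E] q_used=0 → run E
t=15: queue=[E] q_used=1 → run E
t=16: (idle)

context switches = 5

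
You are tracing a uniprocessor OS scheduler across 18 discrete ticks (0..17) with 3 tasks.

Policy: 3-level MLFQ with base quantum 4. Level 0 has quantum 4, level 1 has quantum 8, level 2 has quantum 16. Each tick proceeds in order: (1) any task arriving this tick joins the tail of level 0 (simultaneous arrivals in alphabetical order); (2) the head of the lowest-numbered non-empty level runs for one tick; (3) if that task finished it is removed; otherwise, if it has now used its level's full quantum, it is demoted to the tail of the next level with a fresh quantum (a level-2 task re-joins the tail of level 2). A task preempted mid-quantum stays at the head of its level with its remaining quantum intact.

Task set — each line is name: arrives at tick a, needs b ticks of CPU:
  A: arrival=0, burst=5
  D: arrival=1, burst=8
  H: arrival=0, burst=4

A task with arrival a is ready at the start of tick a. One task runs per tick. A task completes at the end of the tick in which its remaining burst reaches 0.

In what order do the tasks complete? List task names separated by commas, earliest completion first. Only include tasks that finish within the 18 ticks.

completion order = H, A, D

t=0: L0/L1/L2 = AH/-/- → run A
t=1: L0/L1/L2 = AHD/-/- → run A
t=2: L0/L1/L2 = AHD/-/- → run A
t=3: L0/L1/L2 = AHD/-/- → run A
t=4: L0/L1/L2 = HD/A/- → run H
t=5: L0/L1/L2 = HD/A/- → run H
t=6: L0/L1/L2 = HD/A/- → run H
t=7: L0/L1/L2 = HD/A/- → run H
t=8: L0/L1/L2 = D/A/- → run D
t=9: L0/L1/L2 = D/A/- → run D
t=10: L0/L1/L2 = D/A/- → run D
t=11: L0/L1/L2 = D/A/- → run D
t=12: L0/L1/L2 = -/AD/- → run A
t=13: L0/L1/L2 = -/D/- → run D
t=14: L0/L1/L2 = -/D/- → run D
t=15: L0/L1/L2 = -/D/- → run D
t=16: L0/L1/L2 = -/D/- → run D
t=17: (idle)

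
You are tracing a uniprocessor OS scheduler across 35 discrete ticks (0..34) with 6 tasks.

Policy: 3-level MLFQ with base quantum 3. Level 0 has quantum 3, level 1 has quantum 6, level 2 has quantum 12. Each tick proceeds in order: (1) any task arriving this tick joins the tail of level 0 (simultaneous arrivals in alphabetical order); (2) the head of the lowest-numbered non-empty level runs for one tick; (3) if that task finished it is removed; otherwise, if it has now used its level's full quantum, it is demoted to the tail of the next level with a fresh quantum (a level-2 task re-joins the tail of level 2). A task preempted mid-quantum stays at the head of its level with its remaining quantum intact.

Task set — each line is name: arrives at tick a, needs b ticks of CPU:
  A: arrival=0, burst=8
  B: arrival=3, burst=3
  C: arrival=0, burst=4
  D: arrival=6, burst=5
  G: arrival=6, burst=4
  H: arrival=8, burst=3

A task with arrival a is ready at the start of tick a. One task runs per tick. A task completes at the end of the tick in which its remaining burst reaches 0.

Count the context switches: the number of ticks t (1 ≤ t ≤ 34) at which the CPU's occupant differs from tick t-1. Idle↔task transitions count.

context switches = 10

t=0: L0/L1/L2 = AC/-/- → run A
t=1: L0/L1/L2 = AC/-/- → run A
t=2: L0/L1/L2 = AC/-/- → run A
t=3: L0/L1/L2 = CB/A/- → run C
t=4: L0/L1/L2 = CB/A/- → run C
t=5: L0/L1/L2 = CB/A/- → run C
t=6: L0/L1/L2 = BDG/AC/- → run B
t=7: L0/L1/L2 = BDG/AC/- → run B
t=8: L0/L1/L2 = BDGH/AC/- → run B
t=9: L0/L1/L2 = DGH/AC/- → run D
t=10: L0/L1/L2 = DGH/AC/- → run D
t=11: L0/L1/L2 = DGH/AC/- → run D
t=12: L0/L1/L2 = GH/ACD/- → run G
t=13: L0/L1/L2 = GH/ACD/- → run G
t=14: L0/L1/L2 = GH/ACD/- → run G
t=15: L0/L1/L2 = H/ACDG/- → run H
t=16: L0/L1/L2 = H/ACDG/- → run H
t=17: L0/L1/L2 = H/ACDG/- → run H
t=18: L0/L1/L2 = -/ACDG/- → run A
t=19: L0/L1/L2 = -/ACDG/- → run A
t=20: L0/L1/L2 = -/ACDG/- → run A
t=21: L0/L1/L2 = -/ACDG/- → run A
t=22: L0/L1/L2 = -/ACDG/- → run A
t=23: L0/L1/L2 = -/CDG/- → run C
t=24: L0/L1/L2 = -/DG/- → run D
t=25: L0/L1/L2 = -/DG/- → run D
t=26: L0/L1/L2 = -/G/- → run G
t=27: (idle)
t=28: (idle)
t=29: (idle)
t=30: (idle)
t=31: (idle)
t=32: (idle)
t=33: (idle)
t=34: (idle)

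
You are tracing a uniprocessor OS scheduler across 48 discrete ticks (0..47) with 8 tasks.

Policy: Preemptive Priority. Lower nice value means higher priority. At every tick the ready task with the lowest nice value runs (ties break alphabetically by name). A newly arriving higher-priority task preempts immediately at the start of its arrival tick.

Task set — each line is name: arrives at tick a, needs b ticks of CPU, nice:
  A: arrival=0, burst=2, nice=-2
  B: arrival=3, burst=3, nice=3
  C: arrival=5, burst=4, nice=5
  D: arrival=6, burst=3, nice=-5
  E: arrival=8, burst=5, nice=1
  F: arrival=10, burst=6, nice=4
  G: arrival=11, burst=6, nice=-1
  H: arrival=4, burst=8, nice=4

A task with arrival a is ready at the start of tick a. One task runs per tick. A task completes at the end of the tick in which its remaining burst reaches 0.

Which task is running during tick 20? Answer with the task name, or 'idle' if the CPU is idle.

running at tick 20 = F

t=0: ready={A} → run A
t=1: ready={A} → run A
t=2: (idle)
t=3: ready={B} → run B
t=4: ready={B,H} → run B
t=5: ready={B,C,H} → run B
t=6: ready={C,D,H} → run D
t=7: ready={C,D,H} → run D
t=8: ready={C,D,E,H} → run D
t=9: ready={C,E,H} → run E
t=10: ready={C,E,F,H} → run E
t=11: ready={C,E,F,G,H} → run G
t=12: ready={C,E,F,G,H} → run G
t=13: ready={C,E,F,G,H} → run G
t=14: ready={C,E,F,G,H} → run G
t=15: ready={C,E,F,G,H} → run G
t=16: ready={C,E,F,G,H} → run G
t=17: ready={C,E,F,H} → run E
t=18: ready={C,E,F,H} → run E
t=19: ready={C,E,F,H} → run E
t=20: ready={C,F,H} → run F
t=21: ready={C,F,H} → run F
t=22: ready={C,F,H} → run F
t=23: ready={C,F,H} → run F
t=24: ready={C,F,H} → run F
t=25: ready={C,F,H} → run F
t=26: ready={C,H} → run H
t=27: ready={C,H} → run H
t=28: ready={C,H} → run H
t=29: ready={C,H} → run H
t=30: ready={C,H} → run H
t=31: ready={C,H} → run H
t=32: ready={C,H} → run H
t=33: ready={C,H} → run H
t=34: ready={C} → run C
t=35: ready={C} → run C
t=36: ready={C} → run C
t=37: ready={C} → run C
t=38: (idle)
t=39: (idle)
t=40: (idle)
t=41: (idle)
t=42: (idle)
t=43: (idle)
t=44: (idle)
t=45: (idle)
t=46: (idle)
t=47: (idle)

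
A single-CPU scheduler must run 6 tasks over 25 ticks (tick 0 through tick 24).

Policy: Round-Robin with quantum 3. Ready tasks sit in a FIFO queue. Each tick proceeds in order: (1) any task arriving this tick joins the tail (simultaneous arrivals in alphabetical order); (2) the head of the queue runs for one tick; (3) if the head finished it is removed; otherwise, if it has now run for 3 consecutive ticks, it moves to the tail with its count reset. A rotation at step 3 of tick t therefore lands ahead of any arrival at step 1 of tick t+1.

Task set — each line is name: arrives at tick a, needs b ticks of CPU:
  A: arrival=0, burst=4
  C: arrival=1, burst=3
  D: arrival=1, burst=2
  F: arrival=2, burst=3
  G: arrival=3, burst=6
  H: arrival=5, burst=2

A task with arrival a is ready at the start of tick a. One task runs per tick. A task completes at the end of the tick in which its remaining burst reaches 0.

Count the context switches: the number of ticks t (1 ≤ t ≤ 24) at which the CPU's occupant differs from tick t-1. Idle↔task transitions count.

context switches = 8

t=0: queue=[A] q_used=0 → run A
t=1: queue=[A,C,D] q_used=1 → run A
t=2: queue=[A,C,D,F] q_used=2 → run A
t=3: queue=[C,D,F,A,G] q_used=0 → run C
t=4: queue=[C,D,F,A,G] q_used=1 → run C
t=5: queue=[C,D,F,A,G,H] q_used=2 → run C
t=6: queue=[D,F,A,G,H] q_used=0 → run D
t=7: queue=[D,F,A,G,H] q_used=1 → run D
t=8: queue=[F,A,G,H] q_used=0 → run F
t=9: queue=[F,A,G,H] q_used=1 → run F
t=10: queue=[F,A,G,H] q_used=2 → run F
t=11: queue=[A,G,H] q_used=0 → run A
t=12: queue=[G,H] q_used=0 → run G
t=13: queue=[G,H] q_used=1 → run G
t=14: queue=[G,H] q_used=2 → run G
t=15: queue=[H,G] q_used=0 → run H
t=16: queue=[H,G] q_used=1 → run H
t=17: queue=[G] q_used=0 → run G
t=18: queue=[G] q_used=1 → run G
t=19: queue=[G] q_used=2 → run G
t=20: (idle)
t=21: (idle)
t=22: (idle)
t=23: (idle)
t=24: (idle)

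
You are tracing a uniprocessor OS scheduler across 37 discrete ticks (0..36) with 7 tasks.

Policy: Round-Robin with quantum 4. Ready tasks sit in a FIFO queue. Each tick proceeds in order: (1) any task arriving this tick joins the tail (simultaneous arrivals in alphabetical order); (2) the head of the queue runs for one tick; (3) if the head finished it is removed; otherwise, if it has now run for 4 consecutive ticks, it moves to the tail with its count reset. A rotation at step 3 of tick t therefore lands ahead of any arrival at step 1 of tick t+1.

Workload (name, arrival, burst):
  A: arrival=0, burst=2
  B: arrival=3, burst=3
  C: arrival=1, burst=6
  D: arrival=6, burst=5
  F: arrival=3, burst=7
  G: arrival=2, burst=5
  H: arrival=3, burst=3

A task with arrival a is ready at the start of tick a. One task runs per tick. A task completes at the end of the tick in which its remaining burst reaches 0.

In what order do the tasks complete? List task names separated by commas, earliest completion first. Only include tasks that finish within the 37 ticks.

completion order = A, B, H, C, G, F, D

t=0: queue=[A] q_used=0 → run A
t=1: queue=[A,C] q_used=1 → run A
t=2: queue=[C,G] q_used=0 → run C
t=3: queue=[C,G,B,F,H] q_used=1 → run C
t=4: queue=[C,G,B,F,H] q_used=2 → run C
t=5: queue=[C,G,B,F,H] q_used=3 → run C
t=6: queue=[G,B,F,H,C,D] q_used=0 → run G
t=7: queue=[G,B,F,H,C,D] q_used=1 → run G
t=8: queue=[G,B,F,H,C,D] q_used=2 → run G
t=9: queue=[G,B,F,H,C,D] q_used=3 → run G
t=10: queue=[B,F,H,C,D,G] q_used=0 → run B
t=11: queue=[B,F,H,C,D,G] q_used=1 → run B
t=12: queue=[B,F,H,C,D,G] q_used=2 → run B
t=13: queue=[F,H,C,D,G] q_used=0 → run F
t=14: queue=[F,H,C,D,G] q_used=1 → run F
t=15: queue=[F,H,C,D,G] q_used=2 → run F
t=16: queue=[F,H,C,D,G] q_used=3 → run F
t=17: queue=[H,C,D,G,F] q_used=0 → run H
t=18: queue=[H,C,D,G,F] q_used=1 → run H
t=19: queue=[H,C,D,G,F] q_used=2 → run H
t=20: queue=[C,D,G,F] q_used=0 → run C
t=21: queue=[C,D,G,F] q_used=1 → run C
t=22: queue=[D,G,F] q_used=0 → run D
t=23: queue=[D,G,F] q_used=1 → run D
t=24: queue=[D,G,F] q_used=2 → run D
t=25: queue=[D,G,F] q_used=3 → run D
t=26: queue=[G,F,D] q_used=0 → run G
t=27: queue=[F,D] q_used=0 → run F
t=28: queue=[F,D] q_used=1 → run F
t=29: queue=[F,D] q_used=2 → run F
t=30: queue=[D] q_used=0 → run D
t=31: (idle)
t=32: (idle)
t=33: (idle)
t=34: (idle)
t=35: (idle)
t=36: (idle)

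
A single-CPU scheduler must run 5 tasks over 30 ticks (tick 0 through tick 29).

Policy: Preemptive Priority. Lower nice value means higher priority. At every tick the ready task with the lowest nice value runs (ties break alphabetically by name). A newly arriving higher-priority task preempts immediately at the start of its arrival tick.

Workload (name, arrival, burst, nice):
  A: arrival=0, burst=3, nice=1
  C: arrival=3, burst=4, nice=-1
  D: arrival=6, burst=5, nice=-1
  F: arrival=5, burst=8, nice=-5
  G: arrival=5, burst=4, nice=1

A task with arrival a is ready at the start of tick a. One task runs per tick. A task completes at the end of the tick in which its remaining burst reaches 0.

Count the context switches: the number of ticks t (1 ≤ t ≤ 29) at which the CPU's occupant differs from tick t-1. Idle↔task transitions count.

t=0: ready={A} → run A
t=1: ready={A} → run A
t=2: ready={A} → run A
t=3: ready={C} → run C
t=4: ready={C} → run C
t=5: ready={C,F,G} → run F
t=6: ready={C,D,F,G} → run F
t=7: ready={C,D,F,G} → run F
t=8: ready={C,D,F,G} → run F
t=9: ready={C,D,F,G} → run F
t=10: ready={C,D,F,G} → run F
t=11: ready={C,D,F,G} → run F
t=12: ready={C,D,F,G} → run F
t=13: ready={C,D,G} → run C
t=14: ready={C,D,G} → run C
t=15: ready={D,G} → run D
t=16: ready={D,G} → run D
t=17: ready={D,G} → run D
t=18: ready={D,G} → run D
t=19: ready={D,G} → run D
t=20: ready={G} → run G
t=21: ready={G} → run G
t=22: ready={G} → run G
t=23: ready={G} → run G
t=24: (idle)
t=25: (idle)
t=26: (idle)
t=27: (idle)
t=28: (idle)
t=29: (idle)

context switches = 6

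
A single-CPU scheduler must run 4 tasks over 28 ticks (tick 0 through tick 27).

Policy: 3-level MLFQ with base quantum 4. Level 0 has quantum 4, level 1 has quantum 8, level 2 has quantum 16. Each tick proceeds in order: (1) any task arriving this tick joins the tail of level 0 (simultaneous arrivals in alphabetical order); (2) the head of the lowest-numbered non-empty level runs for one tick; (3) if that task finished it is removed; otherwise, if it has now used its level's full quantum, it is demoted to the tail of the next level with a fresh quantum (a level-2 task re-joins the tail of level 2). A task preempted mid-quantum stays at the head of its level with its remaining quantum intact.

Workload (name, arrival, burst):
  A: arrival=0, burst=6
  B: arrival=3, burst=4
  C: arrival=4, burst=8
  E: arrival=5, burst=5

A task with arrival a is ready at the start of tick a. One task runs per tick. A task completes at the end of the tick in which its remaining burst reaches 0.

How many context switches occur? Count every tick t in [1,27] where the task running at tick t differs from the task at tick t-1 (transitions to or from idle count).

t=0: L0/L1/L2 = A/-/- → run A
t=1: L0/L1/L2 = A/-/- → run A
t=2: L0/L1/L2 = A/-/- → run A
t=3: L0/L1/L2 = AB/-/- → run A
t=4: L0/L1/L2 = BC/A/- → run B
t=5: L0/L1/L2 = BCE/A/- → run B
t=6: L0/L1/L2 = BCE/A/- → run B
t=7: L0/L1/L2 = BCE/A/- → run B
t=8: L0/L1/L2 = CE/A/- → run C
t=9: L0/L1/L2 = CE/A/- → run C
t=10: L0/L1/L2 = CE/A/- → run C
t=11: L0/L1/L2 = CE/A/- → run C
t=12: L0/L1/L2 = E/AC/- → run E
t=13: L0/L1/L2 = E/AC/- → run E
t=14: L0/L1/L2 = E/AC/- → run E
t=15: L0/L1/L2 = E/AC/- → run E
t=16: L0/L1/L2 = -/ACE/- → run A
t=17: L0/L1/L2 = -/ACE/- → run A
t=18: L0/L1/L2 = -/CE/- → run C
t=19: L0/L1/L2 = -/CE/- → run C
t=20: L0/L1/L2 = -/CE/- → run C
t=21: L0/L1/L2 = -/CE/- → run C
t=22: L0/L1/L2 = -/E/- → run E
t=23: (idle)
t=24: (idle)
t=25: (idle)
t=26: (idle)
t=27: (idle)

context switches = 7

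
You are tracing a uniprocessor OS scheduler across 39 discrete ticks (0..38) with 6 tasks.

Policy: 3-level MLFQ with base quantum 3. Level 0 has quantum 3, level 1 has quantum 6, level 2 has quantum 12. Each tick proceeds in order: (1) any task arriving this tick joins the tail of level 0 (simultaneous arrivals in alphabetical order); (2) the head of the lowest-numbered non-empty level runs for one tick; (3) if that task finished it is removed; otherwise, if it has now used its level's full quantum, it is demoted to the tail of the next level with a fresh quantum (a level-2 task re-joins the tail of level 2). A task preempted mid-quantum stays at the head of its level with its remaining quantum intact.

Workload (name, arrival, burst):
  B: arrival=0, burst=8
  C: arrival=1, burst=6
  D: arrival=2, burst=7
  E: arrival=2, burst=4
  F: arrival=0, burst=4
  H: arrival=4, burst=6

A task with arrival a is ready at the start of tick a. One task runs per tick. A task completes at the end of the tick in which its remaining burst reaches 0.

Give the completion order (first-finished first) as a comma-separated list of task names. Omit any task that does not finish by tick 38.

completion order = B, F, C, D, E, H

t=0: L0/L1/L2 = BF/-/- → run B
t=1: L0/L1/L2 = BFC/-/- → run B
t=2: L0/L1/L2 = BFCDE/-/- → run B
t=3: L0/L1/L2 = FCDE/B/- → run F
t=4: L0/L1/L2 = FCDEH/B/- → run F
t=5: L0/L1/L2 = FCDEH/B/- → run F
t=6: L0/L1/L2 = CDEH/BF/- → run C
t=7: L0/L1/L2 = CDEH/BF/- → run C
t=8: L0/L1/L2 = CDEH/BF/- → run C
t=9: L0/L1/L2 = DEH/BFC/- → run D
t=10: L0/L1/L2 = DEH/BFC/- → run D
t=11: L0/L1/L2 = DEH/BFC/- → run D
t=12: L0/L1/L2 = EH/BFCD/- → run E
t=13: L0/L1/L2 = EH/BFCD/- → run E
t=14: L0/L1/L2 = EH/BFCD/- → run E
t=15: L0/L1/L2 = H/BFCDE/- → run H
t=16: L0/L1/L2 = H/BFCDE/- → run H
t=17: L0/L1/L2 = H/BFCDE/- → run H
t=18: L0/L1/L2 = -/BFCDEH/- → run B
t=19: L0/L1/L2 = -/BFCDEH/- → run B
t=20: L0/L1/L2 = -/BFCDEH/- → run B
t=21: L0/L1/L2 = -/BFCDEH/- → run B
t=22: L0/L1/L2 = -/BFCDEH/- → run B
t=23: L0/L1/L2 = -/FCDEH/- → run F
t=24: L0/L1/L2 = -/CDEH/- → run C
t=25: L0/L1/L2 = -/CDEH/- → run C
t=26: L0/L1/L2 = -/CDEH/- → run C
t=27: L0/L1/L2 = -/DEH/- → run D
t=28: L0/L1/L2 = -/DEH/- → run D
t=29: L0/L1/L2 = -/DEH/- → run D
t=30: L0/L1/L2 = -/DEH/- → run D
t=31: L0/L1/L2 = -/EH/- → run E
t=32: L0/L1/L2 = -/H/- → run H
t=33: L0/L1/L2 = -/H/- → run H
t=34: L0/L1/L2 = -/H/- → run H
t=35: (idle)
t=36: (idle)
t=37: (idle)
t=38: (idle)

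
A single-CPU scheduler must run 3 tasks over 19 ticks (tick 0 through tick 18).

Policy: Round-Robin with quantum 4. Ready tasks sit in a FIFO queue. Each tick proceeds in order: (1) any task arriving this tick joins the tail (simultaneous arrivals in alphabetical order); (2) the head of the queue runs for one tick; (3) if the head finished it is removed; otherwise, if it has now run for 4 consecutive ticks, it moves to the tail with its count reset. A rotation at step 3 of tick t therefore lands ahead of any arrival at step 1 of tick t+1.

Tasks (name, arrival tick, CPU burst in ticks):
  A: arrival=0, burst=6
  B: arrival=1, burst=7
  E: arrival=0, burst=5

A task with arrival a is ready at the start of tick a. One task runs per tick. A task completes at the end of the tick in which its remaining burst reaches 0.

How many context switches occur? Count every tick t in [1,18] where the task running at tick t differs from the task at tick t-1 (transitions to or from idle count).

t=0: queue=[A,E] q_used=0 → run A
t=1: queue=[A,E,B] q_used=1 → run A
t=2: queue=[A,E,B] q_used=2 → run A
t=3: queue=[A,E,B] q_used=3 → run A
t=4: queue=[E,B,A] q_used=0 → run E
t=5: queue=[E,B,A] q_used=1 → run E
t=6: queue=[E,B,A] q_used=2 → run E
t=7: queue=[E,B,A] q_used=3 → run E
t=8: queue=[B,A,E] q_used=0 → run B
t=9: queue=[B,A,E] q_used=1 → run B
t=10: queue=[B,A,E] q_used=2 → run B
t=11: queue=[B,A,E] q_used=3 → run B
t=12: queue=[A,E,B] q_used=0 → run A
t=13: queue=[A,E,B] q_used=1 → run A
t=14: queue=[E,B] q_used=0 → run E
t=15: queue=[B] q_used=0 → run B
t=16: queue=[B] q_used=1 → run B
t=17: queue=[B] q_used=2 → run B
t=18: (idle)

context switches = 6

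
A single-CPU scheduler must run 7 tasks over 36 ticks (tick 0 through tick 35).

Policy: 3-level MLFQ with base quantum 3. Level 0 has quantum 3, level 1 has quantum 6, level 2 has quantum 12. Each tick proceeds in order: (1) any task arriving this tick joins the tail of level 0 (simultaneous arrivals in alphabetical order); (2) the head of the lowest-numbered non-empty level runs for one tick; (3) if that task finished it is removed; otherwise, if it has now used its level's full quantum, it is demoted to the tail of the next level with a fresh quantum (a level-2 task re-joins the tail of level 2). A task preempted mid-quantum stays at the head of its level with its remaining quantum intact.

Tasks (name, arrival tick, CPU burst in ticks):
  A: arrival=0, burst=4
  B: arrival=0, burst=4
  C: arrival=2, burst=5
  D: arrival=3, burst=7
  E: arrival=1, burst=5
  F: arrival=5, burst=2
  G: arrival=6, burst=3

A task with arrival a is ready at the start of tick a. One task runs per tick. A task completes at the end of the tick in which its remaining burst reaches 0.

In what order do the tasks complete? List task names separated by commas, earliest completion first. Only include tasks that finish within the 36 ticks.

t=0: L0/L1/L2 = AB/-/- → run A
t=1: L0/L1/L2 = ABE/-/- → run A
t=2: L0/L1/L2 = ABEC/-/- → run A
t=3: L0/L1/L2 = BECD/A/- → run B
t=4: L0/L1/L2 = BECD/A/- → run B
t=5: L0/L1/L2 = BECDF/A/- → run B
t=6: L0/L1/L2 = ECDFG/AB/- → run E
t=7: L0/L1/L2 = ECDFG/AB/- → run E
t=8: L0/L1/L2 = ECDFG/AB/- → run E
t=9: L0/L1/L2 = CDFG/ABE/- → run C
t=10: L0/L1/L2 = CDFG/ABE/- → run C
t=11: L0/L1/L2 = CDFG/ABE/- → run C
t=12: L0/L1/L2 = DFG/ABEC/- → run D
t=13: L0/L1/L2 = DFG/ABEC/- → run D
t=14: L0/L1/L2 = DFG/ABEC/- → run D
t=15: L0/L1/L2 = FG/ABECD/- → run F
t=16: L0/L1/L2 = FG/ABECD/- → run F
t=17: L0/L1/L2 = G/ABECD/- → run G
t=18: L0/L1/L2 = G/ABECD/- → run G
t=19: L0/L1/L2 = G/ABECD/- → run G
t=20: L0/L1/L2 = -/ABECD/- → run A
t=21: L0/L1/L2 = -/BECD/- → run B
t=22: L0/L1/L2 = -/ECD/- → run E
t=23: L0/L1/L2 = -/ECD/- → run E
t=24: L0/L1/L2 = -/CD/- → run C
t=25: L0/L1/L2 = -/CD/- → run C
t=26: L0/L1/L2 = -/D/- → run D
t=27: L0/L1/L2 = -/D/- → run D
t=28: L0/L1/L2 = -/D/- → run D
t=29: L0/L1/L2 = -/D/- → run D
t=30: (idle)
t=31: (idle)
t=32: (idle)
t=33: (idle)
t=34: (idle)
t=35: (idle)

completion order = F, G, A, B, E, C, D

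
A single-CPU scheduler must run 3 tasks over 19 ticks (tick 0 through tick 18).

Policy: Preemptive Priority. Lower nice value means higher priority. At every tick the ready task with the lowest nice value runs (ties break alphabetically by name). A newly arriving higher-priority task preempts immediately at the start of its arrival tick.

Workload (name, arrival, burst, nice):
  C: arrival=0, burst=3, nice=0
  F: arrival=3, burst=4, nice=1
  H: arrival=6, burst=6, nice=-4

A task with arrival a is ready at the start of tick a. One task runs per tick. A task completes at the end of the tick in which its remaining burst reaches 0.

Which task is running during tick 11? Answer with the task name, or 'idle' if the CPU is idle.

running at tick 11 = H

t=0: ready={C} → run C
t=1: ready={C} → run C
t=2: ready={C} → run C
t=3: ready={F} → run F
t=4: ready={F} → run F
t=5: ready={F} → run F
t=6: ready={F,H} → run H
t=7: ready={F,H} → run H
t=8: ready={F,H} → run H
t=9: ready={F,H} → run H
t=10: ready={F,H} → run H
t=11: ready={F,H} → run H
t=12: ready={F} → run F
t=13: (idle)
t=14: (idle)
t=15: (idle)
t=16: (idle)
t=17: (idle)
t=18: (idle)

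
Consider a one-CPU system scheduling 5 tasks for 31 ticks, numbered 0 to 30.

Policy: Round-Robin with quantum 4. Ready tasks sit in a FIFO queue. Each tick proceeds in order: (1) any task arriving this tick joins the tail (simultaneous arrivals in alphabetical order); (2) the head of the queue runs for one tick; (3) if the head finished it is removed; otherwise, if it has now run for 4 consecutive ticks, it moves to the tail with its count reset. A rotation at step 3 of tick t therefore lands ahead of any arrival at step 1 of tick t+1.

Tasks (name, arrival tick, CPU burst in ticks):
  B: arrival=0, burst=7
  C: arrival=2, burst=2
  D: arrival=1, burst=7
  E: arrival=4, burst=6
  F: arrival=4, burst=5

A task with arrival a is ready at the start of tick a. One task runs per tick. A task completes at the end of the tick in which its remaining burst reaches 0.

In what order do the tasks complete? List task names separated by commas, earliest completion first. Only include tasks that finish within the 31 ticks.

completion order = C, B, D, E, F

t=0: queue=[B] q_used=0 → run B
t=1: queue=[B,D] q_used=1 → run B
t=2: queue=[B,D,C] q_used=2 → run B
t=3: queue=[B,D,C] q_used=3 → run B
t=4: queue=[D,C,B,E,F] q_used=0 → run D
t=5: queue=[D,C,B,E,F] q_used=1 → run D
t=6: queue=[D,C,B,E,F] q_used=2 → run D
t=7: queue=[D,C,B,E,F] q_used=3 → run D
t=8: queue=[C,B,E,F,D] q_used=0 → run C
t=9: queue=[C,B,E,F,D] q_used=1 → run C
t=10: queue=[B,E,F,D] q_used=0 → run B
t=11: queue=[B,E,F,D] q_used=1 → run B
t=12: queue=[B,E,F,D] q_used=2 → run B
t=13: queue=[E,F,D] q_used=0 → run E
t=14: queue=[E,F,D] q_used=1 → run E
t=15: queue=[E,F,D] q_used=2 → run E
t=16: queue=[E,F,D] q_used=3 → run E
t=17: queue=[F,D,E] q_used=0 → run F
t=18: queue=[F,D,E] q_used=1 → run F
t=19: queue=[F,D,E] q_used=2 → run F
t=20: queue=[F,D,E] q_used=3 → run F
t=21: queue=[D,E,F] q_used=0 → run D
t=22: queue=[D,E,F] q_used=1 → run D
t=23: queue=[D,E,F] q_used=2 → run D
t=24: queue=[E,F] q_used=0 → run E
t=25: queue=[E,F] q_used=1 → run E
t=26: queue=[F] q_used=0 → run F
t=27: (idle)
t=28: (idle)
t=29: (idle)
t=30: (idle)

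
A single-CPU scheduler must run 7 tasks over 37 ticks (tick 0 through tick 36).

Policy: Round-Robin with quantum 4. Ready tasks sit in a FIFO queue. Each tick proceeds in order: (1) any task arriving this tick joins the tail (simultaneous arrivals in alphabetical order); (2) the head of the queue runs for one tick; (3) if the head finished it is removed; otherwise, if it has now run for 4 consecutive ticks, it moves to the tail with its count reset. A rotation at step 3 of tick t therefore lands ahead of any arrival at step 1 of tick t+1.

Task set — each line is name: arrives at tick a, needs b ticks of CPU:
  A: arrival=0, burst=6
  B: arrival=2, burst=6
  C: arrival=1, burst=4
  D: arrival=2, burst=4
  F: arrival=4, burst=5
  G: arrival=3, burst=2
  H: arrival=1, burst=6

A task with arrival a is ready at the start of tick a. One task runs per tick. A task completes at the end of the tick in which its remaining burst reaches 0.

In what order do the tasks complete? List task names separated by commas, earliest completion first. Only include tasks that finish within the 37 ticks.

t=0: queue=[A] q_used=0 → run A
t=1: queue=[A,C,H] q_used=1 → run A
t=2: queue=[A,C,H,B,D] q_used=2 → run A
t=3: queue=[A,C,H,B,D,G] q_used=3 → run A
t=4: queue=[C,H,B,D,G,A,F] q_used=0 → run C
t=5: queue=[C,H,B,D,G,A,F] q_used=1 → run C
t=6: queue=[C,H,B,D,G,A,F] q_used=2 → run C
t=7: queue=[C,H,B,D,G,A,F] q_used=3 → run C
t=8: queue=[H,B,D,G,A,F] q_used=0 → run H
t=9: queue=[H,B,D,G,A,F] q_used=1 → run H
t=10: queue=[H,B,D,G,A,F] q_used=2 → run H
t=11: queue=[H,B,D,G,A,F] q_used=3 → run H
t=12: queue=[B,D,G,A,F,H] q_used=0 → run B
t=13: queue=[B,D,G,A,F,H] q_used=1 → run B
t=14: queue=[B,D,G,A,F,H] q_used=2 → run B
t=15: queue=[B,D,G,A,F,H] q_used=3 → run B
t=16: queue=[D,G,A,F,H,B] q_used=0 → run D
t=17: queue=[D,G,A,F,H,B] q_used=1 → run D
t=18: queue=[D,G,A,F,H,B] q_used=2 → run D
t=19: queue=[D,G,A,F,H,B] q_used=3 → run D
t=20: queue=[G,A,F,H,B] q_used=0 → run G
t=21: queue=[G,A,F,H,B] q_used=1 → run G
t=22: queue=[A,F,H,B] q_used=0 → run A
t=23: queue=[A,F,H,B] q_used=1 → run A
t=24: queue=[F,H,B] q_used=0 → run F
t=25: queue=[F,H,B] q_used=1 → run F
t=26: queue=[F,H,B] q_used=2 → run F
t=27: queue=[F,H,B] q_used=3 → run F
t=28: queue=[H,B,F] q_used=0 → run H
t=29: queue=[H,B,F] q_used=1 → run H
t=30: queue=[B,F] q_used=0 → run B
t=31: queue=[B,F] q_used=1 → run B
t=32: queue=[F] q_used=0 → run F
t=33: (idle)
t=34: (idle)
t=35: (idle)
t=36: (idle)

completion order = C, D, G, A, H, B, F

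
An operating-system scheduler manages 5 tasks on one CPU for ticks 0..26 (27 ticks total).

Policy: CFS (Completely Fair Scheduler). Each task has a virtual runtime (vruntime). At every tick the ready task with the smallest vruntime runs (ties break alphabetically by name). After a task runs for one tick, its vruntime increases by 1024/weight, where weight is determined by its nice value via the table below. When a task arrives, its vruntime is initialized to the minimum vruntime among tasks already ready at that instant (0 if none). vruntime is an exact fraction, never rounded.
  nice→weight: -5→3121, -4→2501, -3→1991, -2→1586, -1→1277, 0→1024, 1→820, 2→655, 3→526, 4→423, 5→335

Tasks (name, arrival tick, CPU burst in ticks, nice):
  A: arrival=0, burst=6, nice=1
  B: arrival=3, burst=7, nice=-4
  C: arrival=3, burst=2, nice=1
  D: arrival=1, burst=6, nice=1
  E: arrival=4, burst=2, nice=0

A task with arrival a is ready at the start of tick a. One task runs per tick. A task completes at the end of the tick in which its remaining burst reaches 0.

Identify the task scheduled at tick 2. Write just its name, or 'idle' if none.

t=0: vr[A=0] → run A
t=1: vr[A=256/205 D=256/205] → run A
t=2: vr[A=512/205 D=256/205] → run D
t=3: vr[A=512/205 B=512/205 C=512/205 D=512/205] → run A
t=4: vr[A=768/205 B=512/205 C=512/205 D=512/205 E=512/205] → run B
t=5: vr[A=768/205 B=36352/12505 C=512/205 D=512/205 E=512/205] → run C
t=6: vr[A=768/205 B=36352/12505 C=768/205 D=512/205 E=512/205] → run D
t=7: vr[A=768/205 B=36352/12505 C=768/205 D=768/205 E=512/205] → run E
t=8: vr[A=768/205 B=36352/12505 C=768/205 D=768/205 E=717/205] → run B
t=9: vr[A=768/205 B=41472/12505 C=768/205 D=768/205 E=717/205] → run B
t=10: vr[A=768/205 B=46592/12505 C=768/205 D=768/205 E=717/205] → run E
t=11: vr[A=768/205 B=46592/12505 C=768/205 D=768/205] → run B
t=12: vr[A=768/205 B=51712/12505 C=768/205 D=768/205] → run A
t=13: vr[A=1024/205 B=51712/12505 C=768/205 D=768/205] → run C
t=14: vr[A=1024/205 B=51712/12505 D=768/205] → run D
t=15: vr[A=1024/205 B=51712/12505 D=1024/205] → run B
t=16: vr[A=1024/205 B=56832/12505 D=1024/205] → run B
t=17: vr[A=1024/205 B=61952/12505 D=1024/205] → run B
t=18: vr[A=1024/205 D=1024/205] → run A
t=19: vr[A=256/41 D=1024/205] → run D
t=20: vr[A=256/41 D=256/41] → run A
t=21: vr[D=256/41] → run D
t=22: vr[D=1536/205] → run D
t=23: (idle)
t=24: (idle)
t=25: (idle)
t=26: (idle)

running at tick 2 = D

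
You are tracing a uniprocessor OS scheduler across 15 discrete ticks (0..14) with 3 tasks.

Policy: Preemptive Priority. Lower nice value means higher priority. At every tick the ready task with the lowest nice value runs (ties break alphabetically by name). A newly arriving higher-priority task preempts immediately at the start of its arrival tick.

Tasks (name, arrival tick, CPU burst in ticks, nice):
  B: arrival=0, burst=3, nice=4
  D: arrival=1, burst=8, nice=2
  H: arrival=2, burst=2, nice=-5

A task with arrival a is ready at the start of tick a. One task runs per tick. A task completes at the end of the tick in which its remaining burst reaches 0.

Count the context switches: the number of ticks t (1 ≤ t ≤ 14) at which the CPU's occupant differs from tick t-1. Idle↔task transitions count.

context switches = 5

t=0: ready={B} → run B
t=1: ready={B,D} → run D
t=2: ready={B,D,H} → run H
t=3: ready={B,D,H} → run H
t=4: ready={B,D} → run D
t=5: ready={B,D} → run D
t=6: ready={B,D} → run D
t=7: ready={B,D} → run D
t=8: ready={B,D} → run D
t=9: ready={B,D} → run D
t=10: ready={B,D} → run D
t=11: ready={B} → run B
t=12: ready={B} → run B
t=13: (idle)
t=14: (idle)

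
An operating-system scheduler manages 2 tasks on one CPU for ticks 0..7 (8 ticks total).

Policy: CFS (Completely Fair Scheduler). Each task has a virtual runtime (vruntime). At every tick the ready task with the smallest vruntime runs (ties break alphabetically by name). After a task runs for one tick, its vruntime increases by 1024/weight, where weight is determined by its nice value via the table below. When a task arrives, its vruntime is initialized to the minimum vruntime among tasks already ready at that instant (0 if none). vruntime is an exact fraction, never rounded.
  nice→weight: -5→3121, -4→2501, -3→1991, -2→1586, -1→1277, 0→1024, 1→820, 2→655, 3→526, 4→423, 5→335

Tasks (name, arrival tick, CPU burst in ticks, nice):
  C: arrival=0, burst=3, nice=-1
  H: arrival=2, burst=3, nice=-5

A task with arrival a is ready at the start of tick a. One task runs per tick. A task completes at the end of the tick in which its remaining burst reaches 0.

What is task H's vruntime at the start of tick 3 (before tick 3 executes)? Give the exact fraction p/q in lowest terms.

t=0: vr[C=0] → run C
t=1: vr[C=1024/1277] → run C
t=2: vr[C=2048/1277 H=2048/1277] → run C
t=3: vr[H=2048/1277] → run H
t=4: vr[H=7699456/3985517] → run H
t=5: vr[H=9007104/3985517] → run H
t=6: (idle)
t=7: (idle)

vruntime(H, start of tick 3) = 2048/1277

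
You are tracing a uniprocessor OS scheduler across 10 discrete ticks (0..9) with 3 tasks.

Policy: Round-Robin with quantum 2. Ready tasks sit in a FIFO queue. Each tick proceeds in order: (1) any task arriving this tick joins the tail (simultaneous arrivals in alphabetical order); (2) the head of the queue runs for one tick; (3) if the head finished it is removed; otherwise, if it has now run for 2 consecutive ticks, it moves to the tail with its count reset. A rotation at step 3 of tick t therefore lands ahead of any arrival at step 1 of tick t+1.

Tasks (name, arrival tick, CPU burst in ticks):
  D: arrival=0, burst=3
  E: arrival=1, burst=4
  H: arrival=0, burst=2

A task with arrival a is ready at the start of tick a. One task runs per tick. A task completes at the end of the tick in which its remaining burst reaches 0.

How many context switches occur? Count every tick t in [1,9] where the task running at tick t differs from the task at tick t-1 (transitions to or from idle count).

context switches = 5

t=0: queue=[D,H] q_used=0 → run D
t=1: queue=[D,H,E] q_used=1 → run D
t=2: queue=[H,E,D] q_used=0 → run H
t=3: queue=[H,E,D] q_used=1 → run H
t=4: queue=[E,D] q_used=0 → run E
t=5: queue=[E,D] q_used=1 → run E
t=6: queue=[D,E] q_used=0 → run D
t=7: queue=[E] q_used=0 → run E
t=8: queue=[E] q_used=1 → run E
t=9: (idle)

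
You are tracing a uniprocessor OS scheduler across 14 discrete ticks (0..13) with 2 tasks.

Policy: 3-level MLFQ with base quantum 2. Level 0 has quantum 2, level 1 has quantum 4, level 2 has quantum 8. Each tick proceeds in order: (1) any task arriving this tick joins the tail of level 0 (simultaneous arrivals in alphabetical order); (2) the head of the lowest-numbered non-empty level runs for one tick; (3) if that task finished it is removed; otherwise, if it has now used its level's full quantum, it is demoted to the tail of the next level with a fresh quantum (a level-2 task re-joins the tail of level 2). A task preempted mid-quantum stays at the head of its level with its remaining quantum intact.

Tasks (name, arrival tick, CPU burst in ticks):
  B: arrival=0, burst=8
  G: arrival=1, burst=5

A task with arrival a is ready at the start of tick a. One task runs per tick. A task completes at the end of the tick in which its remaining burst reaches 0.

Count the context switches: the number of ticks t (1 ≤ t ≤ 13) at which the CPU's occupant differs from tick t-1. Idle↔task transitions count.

t=0: L0/L1/L2 = B/-/- → run B
t=1: L0/L1/L2 = BG/-/- → run B
t=2: L0/L1/L2 = G/B/- → run G
t=3: L0/L1/L2 = G/B/- → run G
t=4: L0/L1/L2 = -/BG/- → run B
t=5: L0/L1/L2 = -/BG/- → run B
t=6: L0/L1/L2 = -/BG/- → run B
t=7: L0/L1/L2 = -/BG/- → run B
t=8: L0/L1/L2 = -/G/B → run G
t=9: L0/L1/L2 = -/G/B → run G
t=10: L0/L1/L2 = -/G/B → run G
t=11: L0/L1/L2 = -/-/B → run B
t=12: L0/L1/L2 = -/-/B → run B
t=13: (idle)

context switches = 5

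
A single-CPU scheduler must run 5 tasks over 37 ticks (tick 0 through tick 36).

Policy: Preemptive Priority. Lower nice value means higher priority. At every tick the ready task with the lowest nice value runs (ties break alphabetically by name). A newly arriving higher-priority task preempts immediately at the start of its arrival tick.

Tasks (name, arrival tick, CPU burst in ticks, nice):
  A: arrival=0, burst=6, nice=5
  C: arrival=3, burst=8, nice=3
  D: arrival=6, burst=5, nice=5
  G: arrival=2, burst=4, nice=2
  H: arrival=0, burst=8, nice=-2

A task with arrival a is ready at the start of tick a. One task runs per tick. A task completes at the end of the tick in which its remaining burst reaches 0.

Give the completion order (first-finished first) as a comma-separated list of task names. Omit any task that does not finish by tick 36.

completion order = H, G, C, A, D

t=0: ready={A,H} → run H
t=1: ready={A,H} → run H
t=2: ready={A,G,H} → run H
t=3: ready={A,C,G,H} → run H
t=4: ready={A,C,G,H} → run H
t=5: ready={A,C,G,H} → run H
t=6: ready={A,C,D,G,H} → run H
t=7: ready={A,C,D,G,H} → run H
t=8: ready={A,C,D,G} → run G
t=9: ready={A,C,D,G} → run G
t=10: ready={A,C,D,G} → run G
t=11: ready={A,C,D,G} → run G
t=12: ready={A,C,D} → run C
t=13: ready={A,C,D} → run C
t=14: ready={A,C,D} → run C
t=15: ready={A,C,D} → run C
t=16: ready={A,C,D} → run C
t=17: ready={A,C,D} → run C
t=18: ready={A,C,D} → run C
t=19: ready={A,C,D} → run C
t=20: ready={A,D} → run A
t=21: ready={A,D} → run A
t=22: ready={A,D} → run A
t=23: ready={A,D} → run A
t=24: ready={A,D} → run A
t=25: ready={A,D} → run A
t=26: ready={D} → run D
t=27: ready={D} → run D
t=28: ready={D} → run D
t=29: ready={D} → run D
t=30: ready={D} → run D
t=31: (idle)
t=32: (idle)
t=33: (idle)
t=34: (idle)
t=35: (idle)
t=36: (idle)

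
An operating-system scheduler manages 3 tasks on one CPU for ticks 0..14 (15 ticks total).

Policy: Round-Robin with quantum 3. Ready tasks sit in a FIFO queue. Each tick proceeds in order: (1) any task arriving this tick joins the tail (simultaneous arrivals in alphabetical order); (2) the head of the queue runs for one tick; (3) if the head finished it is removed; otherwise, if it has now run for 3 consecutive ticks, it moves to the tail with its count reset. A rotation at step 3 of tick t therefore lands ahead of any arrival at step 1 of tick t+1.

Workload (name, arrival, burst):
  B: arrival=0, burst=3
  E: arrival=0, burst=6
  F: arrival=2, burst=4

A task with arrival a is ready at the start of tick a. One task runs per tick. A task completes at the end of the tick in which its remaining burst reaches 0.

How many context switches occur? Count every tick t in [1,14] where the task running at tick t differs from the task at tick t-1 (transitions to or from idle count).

t=0: queue=[B,E] q_used=0 → run B
t=1: queue=[B,E] q_used=1 → run B
t=2: queue=[B,E,F] q_used=2 → run B
t=3: queue=[E,F] q_used=0 → run E
t=4: queue=[E,F] q_used=1 → run E
t=5: queue=[E,F] q_used=2 → run E
t=6: queue=[F,E] q_used=0 → run F
t=7: queue=[F,E] q_used=1 → run F
t=8: queue=[F,E] q_used=2 → run F
t=9: queue=[E,F] q_used=0 → run E
t=10: queue=[E,F] q_used=1 → run E
t=11: queue=[E,F] q_used=2 → run E
t=12: queue=[F] q_used=0 → run F
t=13: (idle)
t=14: (idle)

context switches = 5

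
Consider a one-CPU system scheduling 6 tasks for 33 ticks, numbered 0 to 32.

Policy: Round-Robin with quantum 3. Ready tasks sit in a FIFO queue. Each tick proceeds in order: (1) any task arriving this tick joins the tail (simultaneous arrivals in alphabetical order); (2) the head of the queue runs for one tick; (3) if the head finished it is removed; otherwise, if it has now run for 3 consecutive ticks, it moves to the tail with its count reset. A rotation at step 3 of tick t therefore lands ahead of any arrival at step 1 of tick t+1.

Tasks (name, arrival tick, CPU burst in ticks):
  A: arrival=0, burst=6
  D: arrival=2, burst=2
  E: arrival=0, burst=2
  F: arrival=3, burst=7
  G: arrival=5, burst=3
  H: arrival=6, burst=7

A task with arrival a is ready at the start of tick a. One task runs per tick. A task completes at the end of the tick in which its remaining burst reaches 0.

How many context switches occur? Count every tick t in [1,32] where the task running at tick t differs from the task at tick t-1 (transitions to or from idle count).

context switches = 11

t=0: queue=[A,E] q_used=0 → run A
t=1: queue=[A,E] q_used=1 → run A
t=2: queue=[A,E,D] q_used=2 → run A
t=3: queue=[E,D,A,F] q_used=0 → run E
t=4: queue=[E,D,A,F] q_used=1 → run E
t=5: queue=[D,A,F,G] q_used=0 → run D
t=6: queue=[D,A,F,G,H] q_used=1 → run D
t=7: queue=[A,F,G,H] q_used=0 → run A
t=8: queue=[A,F,G,H] q_used=1 → run A
t=9: queue=[A,F,G,H] q_used=2 → run A
t=10: queue=[F,G,H] q_used=0 → run F
t=11: queue=[F,G,H] q_used=1 → run F
t=12: queue=[F,G,H] q_used=2 → run F
t=13: queue=[G,H,F] q_used=0 → run G
t=14: queue=[G,H,F] q_used=1 → run G
t=15: queue=[G,H,F] q_used=2 → run G
t=16: queue=[H,F] q_used=0 → run H
t=17: queue=[H,F] q_used=1 → run H
t=18: queue=[H,F] q_used=2 → run H
t=19: queue=[F,H] q_used=0 → run F
t=20: queue=[F,H] q_used=1 → run F
t=21: queue=[F,H] q_used=2 → run F
t=22: queue=[H,F] q_used=0 → run H
t=23: queue=[H,F] q_used=1 → run H
t=24: queue=[H,F] q_used=2 → run H
t=25: queue=[F,H] q_used=0 → run F
t=26: queue=[H] q_used=0 → run H
t=27: (idle)
t=28: (idle)
t=29: (idle)
t=30: (idle)
t=31: (idle)
t=32: (idle)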